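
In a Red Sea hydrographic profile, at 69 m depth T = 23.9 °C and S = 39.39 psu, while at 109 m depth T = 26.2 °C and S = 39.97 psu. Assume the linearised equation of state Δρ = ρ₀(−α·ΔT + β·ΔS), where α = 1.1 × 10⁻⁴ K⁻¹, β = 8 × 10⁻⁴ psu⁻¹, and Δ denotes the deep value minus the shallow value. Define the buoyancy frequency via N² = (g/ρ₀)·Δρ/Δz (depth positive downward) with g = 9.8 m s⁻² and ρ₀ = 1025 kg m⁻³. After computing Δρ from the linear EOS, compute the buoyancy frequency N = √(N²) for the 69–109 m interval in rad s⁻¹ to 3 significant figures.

7.19 × 10⁻³ rad s⁻¹

ΔT = +2.3 K, ΔS = +0.58 psu (deep − shallow).
Δρ/ρ₀ = −αΔT + βΔS = -2.53 × 10⁻⁴ + 4.64 × 10⁻⁴ = 2.11 × 10⁻⁴, so Δρ ≈ 0.2163 kg m⁻³.
N² = (g/ρ₀)·Δρ/Δz = g·(Δρ/ρ₀)/Δz = 9.8 × 2.11 × 10⁻⁴ / 40 = 5.1695 × 10⁻⁵ s⁻².
N = √(5.1695 × 10⁻⁵) = 7.1899 × 10⁻³ rad s⁻¹ ≈ 7.19 × 10⁻³ rad s⁻¹.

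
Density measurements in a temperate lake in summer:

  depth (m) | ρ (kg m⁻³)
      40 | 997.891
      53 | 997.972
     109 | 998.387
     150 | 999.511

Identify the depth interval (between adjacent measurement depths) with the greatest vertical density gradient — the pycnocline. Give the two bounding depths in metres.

109–150 m

Compute the density gradient over each adjacent pair:
  40–53 m: Δρ/Δz = 0.081/13 = 6.2 × 10⁻³ kg m⁻⁴
  53–109 m: Δρ/Δz = 0.415/56 = 7.4 × 10⁻³ kg m⁻⁴
  109–150 m: Δρ/Δz = 1.124/41 = 0.027 kg m⁻⁴
The largest gradient is in the 109–150 m interval — the pycnocline.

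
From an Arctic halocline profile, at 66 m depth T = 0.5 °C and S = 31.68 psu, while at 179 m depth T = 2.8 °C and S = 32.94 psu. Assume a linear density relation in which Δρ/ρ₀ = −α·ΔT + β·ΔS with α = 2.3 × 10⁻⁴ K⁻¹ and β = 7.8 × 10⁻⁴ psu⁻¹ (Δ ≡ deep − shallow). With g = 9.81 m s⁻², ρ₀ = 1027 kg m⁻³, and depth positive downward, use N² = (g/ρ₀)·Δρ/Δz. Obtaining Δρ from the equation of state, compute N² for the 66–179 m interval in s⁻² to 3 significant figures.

3.94 × 10⁻⁵ s⁻²

ΔT = +2.3 K, ΔS = +1.26 psu (deep − shallow).
Δρ/ρ₀ = −αΔT + βΔS = -5.29 × 10⁻⁴ + 9.828 × 10⁻⁴ = 4.538 × 10⁻⁴, so Δρ ≈ 0.4661 kg m⁻³.
N² = (g/ρ₀)·Δρ/Δz = g·(Δρ/ρ₀)/Δz = 9.81 × 4.538 × 10⁻⁴ / 113 = 3.9396 × 10⁻⁵ s⁻² ≈ 3.94 × 10⁻⁵ s⁻².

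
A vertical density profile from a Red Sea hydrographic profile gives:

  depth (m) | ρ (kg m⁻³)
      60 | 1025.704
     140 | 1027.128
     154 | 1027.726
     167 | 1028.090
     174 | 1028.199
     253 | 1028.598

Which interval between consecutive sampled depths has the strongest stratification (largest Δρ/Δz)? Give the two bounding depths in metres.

140–154 m

Compute the density gradient over each adjacent pair:
  60–140 m: Δρ/Δz = 1.424/80 = 0.018 kg m⁻⁴
  140–154 m: Δρ/Δz = 0.598/14 = 0.043 kg m⁻⁴
  154–167 m: Δρ/Δz = 0.364/13 = 0.028 kg m⁻⁴
  167–174 m: Δρ/Δz = 0.109/7 = 0.016 kg m⁻⁴
  174–253 m: Δρ/Δz = 0.399/79 = 5.1 × 10⁻³ kg m⁻⁴
The largest gradient is in the 140–154 m interval — the pycnocline.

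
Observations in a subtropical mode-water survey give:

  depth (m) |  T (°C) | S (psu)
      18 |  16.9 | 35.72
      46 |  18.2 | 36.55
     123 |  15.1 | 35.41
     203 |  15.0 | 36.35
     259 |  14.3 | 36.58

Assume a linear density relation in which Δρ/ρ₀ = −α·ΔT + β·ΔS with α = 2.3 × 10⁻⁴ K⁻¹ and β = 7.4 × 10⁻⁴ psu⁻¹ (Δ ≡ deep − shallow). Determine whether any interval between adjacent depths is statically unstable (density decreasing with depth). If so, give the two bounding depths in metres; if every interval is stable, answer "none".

46–123 m

Evaluate Δρ/ρ₀ = −αΔT + βΔS across each adjacent pair:
  18–46 m: −αΔT+βΔS = −(2.3 × 10⁻⁴)(+1.3)+(7.4 × 10⁻⁴)(+0.83) = 3.2 × 10⁻⁴ → stable
  46–123 m: −αΔT+βΔS = −(2.3 × 10⁻⁴)(-3.1)+(7.4 × 10⁻⁴)(-1.14) = -1.3 × 10⁻⁴ → UNSTABLE
  123–203 m: −αΔT+βΔS = −(2.3 × 10⁻⁴)(-0.1)+(7.4 × 10⁻⁴)(+0.94) = 7.2 × 10⁻⁴ → stable
  203–259 m: −αΔT+βΔS = −(2.3 × 10⁻⁴)(-0.7)+(7.4 × 10⁻⁴)(+0.23) = 3.3 × 10⁻⁴ → stable
The 46–123 m interval has Δρ < 0: lighter water underlies denser water.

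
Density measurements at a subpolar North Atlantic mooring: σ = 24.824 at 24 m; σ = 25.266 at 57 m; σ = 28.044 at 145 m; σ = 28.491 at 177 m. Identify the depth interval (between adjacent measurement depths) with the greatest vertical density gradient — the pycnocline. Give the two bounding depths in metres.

57–145 m

Compute the density gradient over each adjacent pair:
  24–57 m: Δρ/Δz = 0.442/33 = 0.013 kg m⁻⁴
  57–145 m: Δρ/Δz = 2.778/88 = 0.032 kg m⁻⁴
  145–177 m: Δρ/Δz = 0.447/32 = 0.014 kg m⁻⁴
The largest gradient is in the 57–145 m interval — the pycnocline.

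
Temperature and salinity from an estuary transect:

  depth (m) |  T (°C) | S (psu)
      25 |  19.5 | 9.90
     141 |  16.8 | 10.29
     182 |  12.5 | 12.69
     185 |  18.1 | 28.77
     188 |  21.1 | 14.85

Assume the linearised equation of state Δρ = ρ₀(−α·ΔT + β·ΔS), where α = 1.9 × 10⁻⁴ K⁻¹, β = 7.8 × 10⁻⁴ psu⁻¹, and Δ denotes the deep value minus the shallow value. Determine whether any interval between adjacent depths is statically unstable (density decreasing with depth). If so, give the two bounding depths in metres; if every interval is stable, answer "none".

185–188 m

Evaluate Δρ/ρ₀ = −αΔT + βΔS across each adjacent pair:
  25–141 m: −αΔT+βΔS = −(1.9 × 10⁻⁴)(-2.7)+(7.8 × 10⁻⁴)(+0.39) = 8.2 × 10⁻⁴ → stable
  141–182 m: −αΔT+βΔS = −(1.9 × 10⁻⁴)(-4.3)+(7.8 × 10⁻⁴)(+2.40) = 2.7 × 10⁻³ → stable
  182–185 m: −αΔT+βΔS = −(1.9 × 10⁻⁴)(+5.6)+(7.8 × 10⁻⁴)(+16.08) = 0.011 → stable
  185–188 m: −αΔT+βΔS = −(1.9 × 10⁻⁴)(+3.0)+(7.8 × 10⁻⁴)(-13.92) = -0.011 → UNSTABLE
The 185–188 m interval has Δρ < 0: lighter water underlies denser water.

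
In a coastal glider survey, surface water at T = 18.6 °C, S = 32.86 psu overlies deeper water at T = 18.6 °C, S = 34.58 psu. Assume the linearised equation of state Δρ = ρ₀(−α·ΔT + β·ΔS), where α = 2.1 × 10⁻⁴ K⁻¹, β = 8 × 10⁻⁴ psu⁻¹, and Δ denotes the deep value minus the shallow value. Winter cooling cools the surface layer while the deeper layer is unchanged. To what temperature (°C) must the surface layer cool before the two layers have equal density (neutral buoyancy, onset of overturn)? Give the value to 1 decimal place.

12.0 °C

Neutral buoyancy requires Δρ = 0, i.e. −α(T_deep − T_surf′) + β(S_deep − S_surf) = 0.
T_surf′ = T_deep − (β/α)·ΔS = 18.6 − (8 × 10⁻⁴/2.1 × 10⁻⁴)·(+1.72) = 12.048 °C.
Cooling required: 18.6 − (12.048) = 6.552 °C.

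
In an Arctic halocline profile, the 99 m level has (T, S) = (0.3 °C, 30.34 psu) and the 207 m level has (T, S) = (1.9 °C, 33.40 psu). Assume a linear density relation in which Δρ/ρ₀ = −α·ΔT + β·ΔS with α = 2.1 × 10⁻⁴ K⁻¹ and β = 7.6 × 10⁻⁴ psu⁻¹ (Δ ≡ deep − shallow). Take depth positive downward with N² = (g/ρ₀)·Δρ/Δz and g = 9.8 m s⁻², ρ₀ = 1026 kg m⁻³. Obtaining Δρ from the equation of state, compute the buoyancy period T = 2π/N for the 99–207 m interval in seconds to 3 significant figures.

468 s

ΔT = +1.6 K, ΔS = +3.06 psu (deep − shallow).
Δρ/ρ₀ = −αΔT + βΔS = -3.36 × 10⁻⁴ + 2.3256 × 10⁻³ = 1.9896 × 10⁻³, so Δρ ≈ 2.041 kg m⁻³.
N² = (g/ρ₀)·Δρ/Δz = g·(Δρ/ρ₀)/Δz = 9.8 × 1.9896 × 10⁻³ / 108 = 1.8054 × 10⁻⁴ s⁻².
N = √(1.8054 × 10⁻⁴) = 0.013437 rad s⁻¹ → T = 2π/N = 467.60 s ≈ 468 s.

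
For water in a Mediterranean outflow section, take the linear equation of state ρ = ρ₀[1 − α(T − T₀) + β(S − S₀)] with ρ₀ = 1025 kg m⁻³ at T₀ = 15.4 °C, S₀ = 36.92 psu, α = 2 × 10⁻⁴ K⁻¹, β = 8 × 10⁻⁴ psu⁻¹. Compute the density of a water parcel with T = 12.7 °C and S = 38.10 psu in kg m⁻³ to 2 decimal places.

T − T₀ = -2.7 K, S − S₀ = +1.18 psu.
Bracket = 1 − α·(-2.7) + β·(+1.18) = 1 + (1.484 × 10⁻³) = 1.0014840.
ρ = 1025 × 1.0014840 = 1026.52 kg m⁻³.

1026.52 kg m⁻³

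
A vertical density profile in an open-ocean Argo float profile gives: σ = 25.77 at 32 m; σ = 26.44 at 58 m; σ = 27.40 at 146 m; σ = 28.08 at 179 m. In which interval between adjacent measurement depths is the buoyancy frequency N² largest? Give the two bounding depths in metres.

32–58 m

Compute the density gradient over each adjacent pair:
  32–58 m: Δρ/Δz = 0.67/26 = 0.026 kg m⁻⁴
  58–146 m: Δρ/Δz = 0.96/88 = 0.011 kg m⁻⁴
  146–179 m: Δρ/Δz = 0.68/33 = 0.021 kg m⁻⁴
The largest gradient is in the 32–58 m interval — the pycnocline.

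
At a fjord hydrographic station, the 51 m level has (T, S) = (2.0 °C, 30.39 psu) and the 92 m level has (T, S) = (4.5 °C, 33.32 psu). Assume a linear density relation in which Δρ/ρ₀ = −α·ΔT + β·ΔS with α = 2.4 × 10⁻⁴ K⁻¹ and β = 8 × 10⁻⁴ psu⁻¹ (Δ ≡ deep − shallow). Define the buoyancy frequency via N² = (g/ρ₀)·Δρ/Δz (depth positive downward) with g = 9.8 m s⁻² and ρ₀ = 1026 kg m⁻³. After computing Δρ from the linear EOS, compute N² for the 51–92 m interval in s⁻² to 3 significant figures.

ΔT = +2.5 K, ΔS = +2.93 psu (deep − shallow).
Δρ/ρ₀ = −αΔT + βΔS = -6.00 × 10⁻⁴ + 2.344 × 10⁻³ = 1.744 × 10⁻³, so Δρ ≈ 1.789 kg m⁻³.
N² = (g/ρ₀)·Δρ/Δz = g·(Δρ/ρ₀)/Δz = 9.8 × 1.744 × 10⁻³ / 41 = 4.1686 × 10⁻⁴ s⁻² ≈ 4.17 × 10⁻⁴ s⁻².

4.17 × 10⁻⁴ s⁻²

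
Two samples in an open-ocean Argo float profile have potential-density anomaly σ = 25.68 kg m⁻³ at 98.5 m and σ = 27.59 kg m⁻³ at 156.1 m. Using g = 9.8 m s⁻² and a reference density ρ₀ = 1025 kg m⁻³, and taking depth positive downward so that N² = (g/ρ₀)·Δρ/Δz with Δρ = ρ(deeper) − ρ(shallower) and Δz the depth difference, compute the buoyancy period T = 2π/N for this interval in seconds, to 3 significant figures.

Δρ = 1027.59 − 1025.68 = 1.91 kg m⁻³ over Δz = 156.1 − 98.5 = 57.6 m.
N² = (9.8/1025) × (1.91/57.6) = 3.1704 × 10⁻⁴ s⁻².
N = √(3.1704 × 10⁻⁴) = 0.017806 rad s⁻¹, so T = 2π/N = 352.87 s ≈ 353 s.

353 s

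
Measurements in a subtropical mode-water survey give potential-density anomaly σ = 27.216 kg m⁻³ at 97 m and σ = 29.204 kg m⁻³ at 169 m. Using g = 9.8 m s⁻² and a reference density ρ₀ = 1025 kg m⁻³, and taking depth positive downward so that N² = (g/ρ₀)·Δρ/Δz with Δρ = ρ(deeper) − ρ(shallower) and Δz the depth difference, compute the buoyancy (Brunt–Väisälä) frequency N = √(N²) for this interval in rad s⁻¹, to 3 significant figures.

Δρ = 1029.204 − 1027.216 = 1.988 kg m⁻³ over Δz = 169 − 97 = 72 m.
N² = (9.8/1025) × (1.988/72) = 2.6399 × 10⁻⁴ s⁻².
N = √(2.6399 × 10⁻⁴) = 0.016248 rad s⁻¹ ≈ 0.0162 rad s⁻¹.

0.0162 rad s⁻¹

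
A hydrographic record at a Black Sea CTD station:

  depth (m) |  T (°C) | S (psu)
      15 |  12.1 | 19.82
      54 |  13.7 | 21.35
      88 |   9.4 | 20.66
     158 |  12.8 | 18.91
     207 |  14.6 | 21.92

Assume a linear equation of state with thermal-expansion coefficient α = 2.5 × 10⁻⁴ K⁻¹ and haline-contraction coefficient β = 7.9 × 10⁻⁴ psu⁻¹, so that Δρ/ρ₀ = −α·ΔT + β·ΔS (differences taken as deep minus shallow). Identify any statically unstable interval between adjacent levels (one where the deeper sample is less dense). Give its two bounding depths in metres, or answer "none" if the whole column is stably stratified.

88–158 m

Evaluate Δρ/ρ₀ = −αΔT + βΔS across each adjacent pair:
  15–54 m: −αΔT+βΔS = −(2.5 × 10⁻⁴)(+1.6)+(7.9 × 10⁻⁴)(+1.53) = 8.1 × 10⁻⁴ → stable
  54–88 m: −αΔT+βΔS = −(2.5 × 10⁻⁴)(-4.3)+(7.9 × 10⁻⁴)(-0.69) = 5.3 × 10⁻⁴ → stable
  88–158 m: −αΔT+βΔS = −(2.5 × 10⁻⁴)(+3.4)+(7.9 × 10⁻⁴)(-1.75) = -2.2 × 10⁻³ → UNSTABLE
  158–207 m: −αΔT+βΔS = −(2.5 × 10⁻⁴)(+1.8)+(7.9 × 10⁻⁴)(+3.01) = 1.9 × 10⁻³ → stable
The 88–158 m interval has Δρ < 0: lighter water underlies denser water.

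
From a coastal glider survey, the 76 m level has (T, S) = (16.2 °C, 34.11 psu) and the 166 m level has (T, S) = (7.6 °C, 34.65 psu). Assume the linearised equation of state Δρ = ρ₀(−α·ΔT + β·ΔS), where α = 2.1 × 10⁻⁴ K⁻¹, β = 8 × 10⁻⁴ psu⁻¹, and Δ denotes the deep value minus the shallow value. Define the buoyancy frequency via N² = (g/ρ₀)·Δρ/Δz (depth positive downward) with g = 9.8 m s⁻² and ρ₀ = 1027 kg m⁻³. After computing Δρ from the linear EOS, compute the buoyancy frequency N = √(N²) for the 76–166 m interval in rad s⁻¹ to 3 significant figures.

ΔT = -8.6 K, ΔS = +0.54 psu (deep − shallow).
Δρ/ρ₀ = −αΔT + βΔS = 1.806 × 10⁻³ + 4.32 × 10⁻⁴ = 2.238 × 10⁻³, so Δρ ≈ 2.298 kg m⁻³.
N² = (g/ρ₀)·Δρ/Δz = g·(Δρ/ρ₀)/Δz = 9.8 × 2.238 × 10⁻³ / 90 = 2.4369 × 10⁻⁴ s⁻².
N = √(2.4369 × 10⁻⁴) = 0.015611 rad s⁻¹ ≈ 0.0156 rad s⁻¹.

0.0156 rad s⁻¹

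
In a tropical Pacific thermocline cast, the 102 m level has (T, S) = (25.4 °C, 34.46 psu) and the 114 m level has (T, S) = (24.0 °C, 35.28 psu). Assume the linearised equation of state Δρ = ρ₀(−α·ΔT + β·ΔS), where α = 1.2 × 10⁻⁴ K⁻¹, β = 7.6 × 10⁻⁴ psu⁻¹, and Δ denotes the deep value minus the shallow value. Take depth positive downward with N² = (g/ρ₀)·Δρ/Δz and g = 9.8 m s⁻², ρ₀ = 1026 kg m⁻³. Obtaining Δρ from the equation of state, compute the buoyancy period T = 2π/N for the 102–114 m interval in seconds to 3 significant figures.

ΔT = -1.4 K, ΔS = +0.82 psu (deep − shallow).
Δρ/ρ₀ = −αΔT + βΔS = 1.68 × 10⁻⁴ + 6.232 × 10⁻⁴ = 7.912 × 10⁻⁴, so Δρ ≈ 0.8118 kg m⁻³.
N² = (g/ρ₀)·Δρ/Δz = g·(Δρ/ρ₀)/Δz = 9.8 × 7.912 × 10⁻⁴ / 12 = 6.4615 × 10⁻⁴ s⁻².
N = √(6.4615 × 10⁻⁴) = 0.025419 rad s⁻¹ → T = 2π/N = 247.18 s ≈ 247 s.

247 s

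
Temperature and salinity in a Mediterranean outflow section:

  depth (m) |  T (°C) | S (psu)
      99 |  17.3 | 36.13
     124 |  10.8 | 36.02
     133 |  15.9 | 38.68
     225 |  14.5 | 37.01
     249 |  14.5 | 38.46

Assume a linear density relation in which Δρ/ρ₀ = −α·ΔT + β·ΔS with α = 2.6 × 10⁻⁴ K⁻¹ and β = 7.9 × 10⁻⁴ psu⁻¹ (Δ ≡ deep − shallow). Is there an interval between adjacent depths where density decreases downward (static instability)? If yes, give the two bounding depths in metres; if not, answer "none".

Evaluate Δρ/ρ₀ = −αΔT + βΔS across each adjacent pair:
  99–124 m: −αΔT+βΔS = −(2.6 × 10⁻⁴)(-6.5)+(7.9 × 10⁻⁴)(-0.11) = 1.6 × 10⁻³ → stable
  124–133 m: −αΔT+βΔS = −(2.6 × 10⁻⁴)(+5.1)+(7.9 × 10⁻⁴)(+2.66) = 7.8 × 10⁻⁴ → stable
  133–225 m: −αΔT+βΔS = −(2.6 × 10⁻⁴)(-1.4)+(7.9 × 10⁻⁴)(-1.67) = -9.6 × 10⁻⁴ → UNSTABLE
  225–249 m: −αΔT+βΔS = −(2.6 × 10⁻⁴)(+0.0)+(7.9 × 10⁻⁴)(+1.45) = 1.1 × 10⁻³ → stable
The 133–225 m interval has Δρ < 0: lighter water underlies denser water.

133–225 m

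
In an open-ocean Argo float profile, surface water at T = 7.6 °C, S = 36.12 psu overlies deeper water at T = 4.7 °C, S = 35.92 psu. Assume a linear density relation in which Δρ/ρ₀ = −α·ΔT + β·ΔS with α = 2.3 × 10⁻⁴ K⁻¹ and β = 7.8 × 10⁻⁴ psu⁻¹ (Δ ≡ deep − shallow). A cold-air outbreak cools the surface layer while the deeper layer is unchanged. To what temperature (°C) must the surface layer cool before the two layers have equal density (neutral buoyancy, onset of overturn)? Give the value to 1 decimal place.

Neutral buoyancy requires Δρ = 0, i.e. −α(T_deep − T_surf′) + β(S_deep − S_surf) = 0.
T_surf′ = T_deep − (β/α)·ΔS = 4.7 − (7.8 × 10⁻⁴/2.3 × 10⁻⁴)·(-0.20) = 5.378 °C.
Cooling required: 7.6 − (5.378) = 2.222 °C.

5.4 °C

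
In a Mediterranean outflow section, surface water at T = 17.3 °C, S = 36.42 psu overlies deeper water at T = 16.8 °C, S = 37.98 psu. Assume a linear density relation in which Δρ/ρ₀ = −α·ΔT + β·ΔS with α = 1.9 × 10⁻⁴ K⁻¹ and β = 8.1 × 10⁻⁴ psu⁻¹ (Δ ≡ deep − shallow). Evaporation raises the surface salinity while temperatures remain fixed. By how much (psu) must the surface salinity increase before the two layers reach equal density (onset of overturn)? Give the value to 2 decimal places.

1.68 psu

Neutral buoyancy requires −α(T_deep − T_surf) + β(S_deep − S_surf′) = 0.
S_surf′ = S_deep − (α/β)·ΔT = 37.98 − (1.9 × 10⁻⁴/8.1 × 10⁻⁴)·(-0.5) = 38.0973 psu.
Increase required: 38.0973 − 36.42 = 1.6773 psu.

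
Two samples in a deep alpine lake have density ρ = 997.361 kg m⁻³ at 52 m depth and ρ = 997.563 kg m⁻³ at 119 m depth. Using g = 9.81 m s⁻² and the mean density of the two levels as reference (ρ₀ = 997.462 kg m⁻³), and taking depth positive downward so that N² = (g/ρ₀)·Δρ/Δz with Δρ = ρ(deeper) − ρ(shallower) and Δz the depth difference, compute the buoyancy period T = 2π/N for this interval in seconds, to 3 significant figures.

1.15 × 10³ s

Δρ = 997.563 − 997.361 = 0.202 kg m⁻³ over Δz = 119 − 52 = 67 m.
N² = (9.81/997.462) × (0.202/67) = 2.9652 × 10⁻⁵ s⁻².
N = √(2.9652 × 10⁻⁵) = 5.4454 × 10⁻³ rad s⁻¹, so T = 2π/N = 1.1539 × 10³ s ≈ 1.15 × 10³ s.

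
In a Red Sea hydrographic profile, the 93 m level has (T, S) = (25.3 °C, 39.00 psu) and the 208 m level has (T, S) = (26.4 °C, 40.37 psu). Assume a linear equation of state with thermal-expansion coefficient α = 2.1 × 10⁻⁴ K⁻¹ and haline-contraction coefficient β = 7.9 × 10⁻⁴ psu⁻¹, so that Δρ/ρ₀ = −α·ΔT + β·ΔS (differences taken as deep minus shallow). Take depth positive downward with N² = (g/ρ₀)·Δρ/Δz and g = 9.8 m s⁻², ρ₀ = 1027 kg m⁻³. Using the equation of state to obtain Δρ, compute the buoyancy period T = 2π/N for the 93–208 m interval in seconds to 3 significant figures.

ΔT = +1.1 K, ΔS = +1.37 psu (deep − shallow).
Δρ/ρ₀ = −αΔT + βΔS = -2.31 × 10⁻⁴ + 1.0823 × 10⁻³ = 8.513 × 10⁻⁴, so Δρ ≈ 0.8743 kg m⁻³.
N² = (g/ρ₀)·Δρ/Δz = g·(Δρ/ρ₀)/Δz = 9.8 × 8.513 × 10⁻⁴ / 115 = 7.2546 × 10⁻⁵ s⁻².
N = √(7.2546 × 10⁻⁵) = 8.5174 × 10⁻³ rad s⁻¹ → T = 2π/N = 737.69 s ≈ 738 s.

738 s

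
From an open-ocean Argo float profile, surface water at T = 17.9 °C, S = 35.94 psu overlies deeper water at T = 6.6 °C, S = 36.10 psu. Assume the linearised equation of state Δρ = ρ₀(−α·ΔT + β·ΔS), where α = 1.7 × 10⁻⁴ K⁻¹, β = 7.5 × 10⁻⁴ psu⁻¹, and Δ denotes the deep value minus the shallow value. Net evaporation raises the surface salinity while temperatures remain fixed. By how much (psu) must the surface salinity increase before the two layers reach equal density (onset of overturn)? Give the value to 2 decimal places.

Neutral buoyancy requires −α(T_deep − T_surf) + β(S_deep − S_surf′) = 0.
S_surf′ = S_deep − (α/β)·ΔT = 36.10 − (1.7 × 10⁻⁴/7.5 × 10⁻⁴)·(-11.3) = 38.6613 psu.
Increase required: 38.6613 − 35.94 = 2.7213 psu.

2.72 psu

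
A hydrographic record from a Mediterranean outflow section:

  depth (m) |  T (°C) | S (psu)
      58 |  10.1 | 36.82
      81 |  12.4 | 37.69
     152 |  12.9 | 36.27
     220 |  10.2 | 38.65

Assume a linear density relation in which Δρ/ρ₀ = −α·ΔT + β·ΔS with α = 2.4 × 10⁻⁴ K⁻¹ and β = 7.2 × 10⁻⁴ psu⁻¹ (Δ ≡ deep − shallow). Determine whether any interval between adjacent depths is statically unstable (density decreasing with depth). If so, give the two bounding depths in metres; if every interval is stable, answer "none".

81–152 m

Evaluate Δρ/ρ₀ = −αΔT + βΔS across each adjacent pair:
  58–81 m: −αΔT+βΔS = −(2.4 × 10⁻⁴)(+2.3)+(7.2 × 10⁻⁴)(+0.87) = 7.4 × 10⁻⁵ → stable
  81–152 m: −αΔT+βΔS = −(2.4 × 10⁻⁴)(+0.5)+(7.2 × 10⁻⁴)(-1.42) = -1.1 × 10⁻³ → UNSTABLE
  152–220 m: −αΔT+βΔS = −(2.4 × 10⁻⁴)(-2.7)+(7.2 × 10⁻⁴)(+2.38) = 2.4 × 10⁻³ → stable
The 81–152 m interval has Δρ < 0: lighter water underlies denser water.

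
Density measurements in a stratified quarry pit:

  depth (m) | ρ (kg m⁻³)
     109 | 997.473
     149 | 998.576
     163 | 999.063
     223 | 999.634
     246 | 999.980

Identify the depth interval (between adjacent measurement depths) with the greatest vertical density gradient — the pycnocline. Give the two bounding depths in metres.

Compute the density gradient over each adjacent pair:
  109–149 m: Δρ/Δz = 1.103/40 = 0.028 kg m⁻⁴
  149–163 m: Δρ/Δz = 0.487/14 = 0.035 kg m⁻⁴
  163–223 m: Δρ/Δz = 0.571/60 = 9.5 × 10⁻³ kg m⁻⁴
  223–246 m: Δρ/Δz = 0.346/23 = 0.015 kg m⁻⁴
The largest gradient is in the 149–163 m interval — the pycnocline.

149–163 m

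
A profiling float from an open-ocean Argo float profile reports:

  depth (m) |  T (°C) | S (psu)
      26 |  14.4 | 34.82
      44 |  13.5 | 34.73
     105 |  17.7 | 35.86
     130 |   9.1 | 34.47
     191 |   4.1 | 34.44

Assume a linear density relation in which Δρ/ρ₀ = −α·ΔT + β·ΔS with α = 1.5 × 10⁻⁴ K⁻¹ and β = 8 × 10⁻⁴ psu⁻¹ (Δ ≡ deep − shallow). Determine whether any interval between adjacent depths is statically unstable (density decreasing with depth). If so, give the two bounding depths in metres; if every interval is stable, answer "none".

none

Evaluate Δρ/ρ₀ = −αΔT + βΔS across each adjacent pair:
  26–44 m: −αΔT+βΔS = −(1.5 × 10⁻⁴)(-0.9)+(8 × 10⁻⁴)(-0.09) = 6.3 × 10⁻⁵ → stable
  44–105 m: −αΔT+βΔS = −(1.5 × 10⁻⁴)(+4.2)+(8 × 10⁻⁴)(+1.13) = 2.7 × 10⁻⁴ → stable
  105–130 m: −αΔT+βΔS = −(1.5 × 10⁻⁴)(-8.6)+(8 × 10⁻⁴)(-1.39) = 1.8 × 10⁻⁴ → stable
  130–191 m: −αΔT+βΔS = −(1.5 × 10⁻⁴)(-5.0)+(8 × 10⁻⁴)(-0.03) = 7.3 × 10⁻⁴ → stable
Every interval has Δρ > 0: the column is stably stratified throughout.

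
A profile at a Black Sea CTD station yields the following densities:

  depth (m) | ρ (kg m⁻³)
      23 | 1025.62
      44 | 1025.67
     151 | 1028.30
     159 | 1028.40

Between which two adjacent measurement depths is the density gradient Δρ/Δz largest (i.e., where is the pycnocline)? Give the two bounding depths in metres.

44–151 m

Compute the density gradient over each adjacent pair:
  23–44 m: Δρ/Δz = 0.05/21 = 2.4 × 10⁻³ kg m⁻⁴
  44–151 m: Δρ/Δz = 2.63/107 = 0.025 kg m⁻⁴
  151–159 m: Δρ/Δz = 0.10/8 = 0.013 kg m⁻⁴
The largest gradient is in the 44–151 m interval — the pycnocline.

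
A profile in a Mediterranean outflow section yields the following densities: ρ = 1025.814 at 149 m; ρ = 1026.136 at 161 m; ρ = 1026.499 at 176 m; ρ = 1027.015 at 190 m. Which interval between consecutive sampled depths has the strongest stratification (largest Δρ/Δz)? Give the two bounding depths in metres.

176–190 m

Compute the density gradient over each adjacent pair:
  149–161 m: Δρ/Δz = 0.322/12 = 0.027 kg m⁻⁴
  161–176 m: Δρ/Δz = 0.363/15 = 0.024 kg m⁻⁴
  176–190 m: Δρ/Δz = 0.516/14 = 0.037 kg m⁻⁴
The largest gradient is in the 176–190 m interval — the pycnocline.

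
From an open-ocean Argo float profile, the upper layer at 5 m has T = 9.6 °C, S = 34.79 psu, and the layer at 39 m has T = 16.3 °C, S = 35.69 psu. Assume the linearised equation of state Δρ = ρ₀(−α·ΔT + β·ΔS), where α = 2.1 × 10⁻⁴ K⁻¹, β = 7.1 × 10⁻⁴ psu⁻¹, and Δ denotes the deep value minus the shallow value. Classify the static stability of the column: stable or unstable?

ΔT = 16.3 − 9.6 = +6.7 K and ΔS = 35.69 − 34.79 = +0.90 psu (deep − shallow).
−αΔT = -1.407 × 10⁻³; βΔS = 6.39 × 10⁻⁴; sum Δρ/ρ₀ = -7.68 × 10⁻⁴.
Δρ/ρ₀ < 0, so Δρ < 0: deeper water is lighter → statically unstable; the column would overturn.

unstable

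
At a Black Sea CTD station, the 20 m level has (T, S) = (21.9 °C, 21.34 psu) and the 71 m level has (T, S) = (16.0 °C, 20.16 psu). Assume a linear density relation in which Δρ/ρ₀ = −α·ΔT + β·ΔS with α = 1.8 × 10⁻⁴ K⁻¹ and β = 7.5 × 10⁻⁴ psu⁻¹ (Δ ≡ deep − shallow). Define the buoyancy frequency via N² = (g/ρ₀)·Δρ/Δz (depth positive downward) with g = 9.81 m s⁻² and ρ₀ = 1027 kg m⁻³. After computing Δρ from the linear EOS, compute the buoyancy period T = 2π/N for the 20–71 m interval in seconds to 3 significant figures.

ΔT = -5.9 K, ΔS = -1.18 psu (deep − shallow).
Δρ/ρ₀ = −αΔT + βΔS = 1.062 × 10⁻³ − 8.85 × 10⁻⁴ = 1.77 × 10⁻⁴, so Δρ ≈ 0.1818 kg m⁻³.
N² = (g/ρ₀)·Δρ/Δz = g·(Δρ/ρ₀)/Δz = 9.81 × 1.77 × 10⁻⁴ / 51 = 3.4046 × 10⁻⁵ s⁻².
N = √(3.4046 × 10⁻⁵) = 5.8349 × 10⁻³ rad s⁻¹ → T = 2π/N = 1.0768 × 10³ s ≈ 1.08 × 10³ s.

1.08 × 10³ s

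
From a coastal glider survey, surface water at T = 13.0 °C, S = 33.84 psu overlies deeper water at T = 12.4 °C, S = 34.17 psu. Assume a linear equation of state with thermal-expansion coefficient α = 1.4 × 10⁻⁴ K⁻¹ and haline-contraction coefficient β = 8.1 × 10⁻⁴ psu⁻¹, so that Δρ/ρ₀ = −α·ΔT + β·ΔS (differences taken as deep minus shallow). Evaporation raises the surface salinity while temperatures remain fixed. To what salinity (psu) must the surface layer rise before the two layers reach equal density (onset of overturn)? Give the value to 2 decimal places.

34.27 psu

Neutral buoyancy requires −α(T_deep − T_surf) + β(S_deep − S_surf′) = 0.
S_surf′ = S_deep − (α/β)·ΔT = 34.17 − (1.4 × 10⁻⁴/8.1 × 10⁻⁴)·(-0.6) = 34.2737 psu.
Increase required: 34.2737 − 33.84 = 0.4337 psu.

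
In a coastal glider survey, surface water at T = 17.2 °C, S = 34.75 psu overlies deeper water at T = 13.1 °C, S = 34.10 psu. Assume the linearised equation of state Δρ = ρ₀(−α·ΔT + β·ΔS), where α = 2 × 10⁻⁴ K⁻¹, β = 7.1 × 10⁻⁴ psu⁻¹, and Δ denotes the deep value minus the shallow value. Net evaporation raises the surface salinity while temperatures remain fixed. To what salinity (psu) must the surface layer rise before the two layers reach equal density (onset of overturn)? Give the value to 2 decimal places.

35.25 psu

Neutral buoyancy requires −α(T_deep − T_surf) + β(S_deep − S_surf′) = 0.
S_surf′ = S_deep − (α/β)·ΔT = 34.10 − (2 × 10⁻⁴/7.1 × 10⁻⁴)·(-4.1) = 35.2549 psu.
Increase required: 35.2549 − 34.75 = 0.5049 psu.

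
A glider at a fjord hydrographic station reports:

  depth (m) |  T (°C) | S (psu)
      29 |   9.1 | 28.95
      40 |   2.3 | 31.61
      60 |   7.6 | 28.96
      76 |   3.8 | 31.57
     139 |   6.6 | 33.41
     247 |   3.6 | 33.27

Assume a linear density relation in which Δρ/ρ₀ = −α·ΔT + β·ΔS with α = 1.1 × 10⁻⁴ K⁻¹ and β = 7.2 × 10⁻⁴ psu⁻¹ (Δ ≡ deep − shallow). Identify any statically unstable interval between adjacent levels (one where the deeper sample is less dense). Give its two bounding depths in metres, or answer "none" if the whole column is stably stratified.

40–60 m

Evaluate Δρ/ρ₀ = −αΔT + βΔS across each adjacent pair:
  29–40 m: −αΔT+βΔS = −(1.1 × 10⁻⁴)(-6.8)+(7.2 × 10⁻⁴)(+2.66) = 2.7 × 10⁻³ → stable
  40–60 m: −αΔT+βΔS = −(1.1 × 10⁻⁴)(+5.3)+(7.2 × 10⁻⁴)(-2.65) = -2.5 × 10⁻³ → UNSTABLE
  60–76 m: −αΔT+βΔS = −(1.1 × 10⁻⁴)(-3.8)+(7.2 × 10⁻⁴)(+2.61) = 2.3 × 10⁻³ → stable
  76–139 m: −αΔT+βΔS = −(1.1 × 10⁻⁴)(+2.8)+(7.2 × 10⁻⁴)(+1.84) = 1.0 × 10⁻³ → stable
  139–247 m: −αΔT+βΔS = −(1.1 × 10⁻⁴)(-3.0)+(7.2 × 10⁻⁴)(-0.14) = 2.3 × 10⁻⁴ → stable
The 40–60 m interval has Δρ < 0: lighter water underlies denser water.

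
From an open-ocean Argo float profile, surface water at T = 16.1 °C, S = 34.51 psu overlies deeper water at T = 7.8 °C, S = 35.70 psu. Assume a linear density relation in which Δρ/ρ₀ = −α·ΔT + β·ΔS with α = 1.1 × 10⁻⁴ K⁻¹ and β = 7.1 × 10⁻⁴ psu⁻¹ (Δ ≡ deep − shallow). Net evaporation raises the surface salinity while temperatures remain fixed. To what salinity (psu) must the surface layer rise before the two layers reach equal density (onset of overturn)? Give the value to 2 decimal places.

Neutral buoyancy requires −α(T_deep − T_surf) + β(S_deep − S_surf′) = 0.
S_surf′ = S_deep − (α/β)·ΔT = 35.70 − (1.1 × 10⁻⁴/7.1 × 10⁻⁴)·(-8.3) = 36.9859 psu.
Increase required: 36.9859 − 34.51 = 2.4759 psu.

36.99 psu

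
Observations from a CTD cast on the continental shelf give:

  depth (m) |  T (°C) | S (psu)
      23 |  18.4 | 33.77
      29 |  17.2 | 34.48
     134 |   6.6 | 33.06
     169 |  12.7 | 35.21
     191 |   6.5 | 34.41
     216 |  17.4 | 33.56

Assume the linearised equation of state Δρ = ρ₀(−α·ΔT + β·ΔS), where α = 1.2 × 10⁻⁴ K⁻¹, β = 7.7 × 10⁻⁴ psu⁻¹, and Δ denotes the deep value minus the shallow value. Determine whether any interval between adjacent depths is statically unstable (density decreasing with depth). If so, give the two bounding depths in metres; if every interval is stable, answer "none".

Evaluate Δρ/ρ₀ = −αΔT + βΔS across each adjacent pair:
  23–29 m: −αΔT+βΔS = −(1.2 × 10⁻⁴)(-1.2)+(7.7 × 10⁻⁴)(+0.71) = 6.9 × 10⁻⁴ → stable
  29–134 m: −αΔT+βΔS = −(1.2 × 10⁻⁴)(-10.6)+(7.7 × 10⁻⁴)(-1.42) = 1.8 × 10⁻⁴ → stable
  134–169 m: −αΔT+βΔS = −(1.2 × 10⁻⁴)(+6.1)+(7.7 × 10⁻⁴)(+2.15) = 9.2 × 10⁻⁴ → stable
  169–191 m: −αΔT+βΔS = −(1.2 × 10⁻⁴)(-6.2)+(7.7 × 10⁻⁴)(-0.80) = 1.3 × 10⁻⁴ → stable
  191–216 m: −αΔT+βΔS = −(1.2 × 10⁻⁴)(+10.9)+(7.7 × 10⁻⁴)(-0.85) = -2.0 × 10⁻³ → UNSTABLE
The 191–216 m interval has Δρ < 0: lighter water underlies denser water.

191–216 m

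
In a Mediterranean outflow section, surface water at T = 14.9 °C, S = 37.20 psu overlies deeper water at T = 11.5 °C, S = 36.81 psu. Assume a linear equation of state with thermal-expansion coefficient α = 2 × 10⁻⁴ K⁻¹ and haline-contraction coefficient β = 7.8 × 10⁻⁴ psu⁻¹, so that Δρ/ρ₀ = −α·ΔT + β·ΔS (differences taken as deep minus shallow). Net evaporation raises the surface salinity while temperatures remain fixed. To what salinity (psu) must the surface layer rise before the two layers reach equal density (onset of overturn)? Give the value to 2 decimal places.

Neutral buoyancy requires −α(T_deep − T_surf) + β(S_deep − S_surf′) = 0.
S_surf′ = S_deep − (α/β)·ΔT = 36.81 − (2 × 10⁻⁴/7.8 × 10⁻⁴)·(-3.4) = 37.6818 psu.
Increase required: 37.6818 − 37.20 = 0.4818 psu.

37.68 psu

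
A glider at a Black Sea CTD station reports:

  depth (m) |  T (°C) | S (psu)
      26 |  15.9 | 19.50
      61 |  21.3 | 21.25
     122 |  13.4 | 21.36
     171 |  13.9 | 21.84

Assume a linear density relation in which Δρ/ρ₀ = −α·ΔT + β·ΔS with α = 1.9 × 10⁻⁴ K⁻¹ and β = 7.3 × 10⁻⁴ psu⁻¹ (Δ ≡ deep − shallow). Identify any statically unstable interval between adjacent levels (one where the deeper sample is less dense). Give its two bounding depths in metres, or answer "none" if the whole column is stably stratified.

none

Evaluate Δρ/ρ₀ = −αΔT + βΔS across each adjacent pair:
  26–61 m: −αΔT+βΔS = −(1.9 × 10⁻⁴)(+5.4)+(7.3 × 10⁻⁴)(+1.75) = 2.5 × 10⁻⁴ → stable
  61–122 m: −αΔT+βΔS = −(1.9 × 10⁻⁴)(-7.9)+(7.3 × 10⁻⁴)(+0.11) = 1.6 × 10⁻³ → stable
  122–171 m: −αΔT+βΔS = −(1.9 × 10⁻⁴)(+0.5)+(7.3 × 10⁻⁴)(+0.48) = 2.6 × 10⁻⁴ → stable
Every interval has Δρ > 0: the column is stably stratified throughout.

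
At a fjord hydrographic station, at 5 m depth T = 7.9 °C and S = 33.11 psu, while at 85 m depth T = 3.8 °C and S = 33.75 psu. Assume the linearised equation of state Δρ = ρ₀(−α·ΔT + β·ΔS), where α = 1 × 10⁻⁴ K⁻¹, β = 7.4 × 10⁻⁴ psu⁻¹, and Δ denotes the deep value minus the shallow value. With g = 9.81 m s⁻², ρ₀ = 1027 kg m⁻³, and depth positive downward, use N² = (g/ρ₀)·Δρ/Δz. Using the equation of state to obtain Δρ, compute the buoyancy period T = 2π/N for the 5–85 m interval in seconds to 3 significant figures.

ΔT = -4.1 K, ΔS = +0.64 psu (deep − shallow).
Δρ/ρ₀ = −αΔT + βΔS = 4.10 × 10⁻⁴ + 4.736 × 10⁻⁴ = 8.836 × 10⁻⁴, so Δρ ≈ 0.9075 kg m⁻³.
N² = (g/ρ₀)·Δρ/Δz = g·(Δρ/ρ₀)/Δz = 9.81 × 8.836 × 10⁻⁴ / 80 = 1.0835 × 10⁻⁴ s⁻².
N = √(1.0835 × 10⁻⁴) = 0.010409 rad s⁻¹ → T = 2π/N = 603.63 s ≈ 604 s.

604 s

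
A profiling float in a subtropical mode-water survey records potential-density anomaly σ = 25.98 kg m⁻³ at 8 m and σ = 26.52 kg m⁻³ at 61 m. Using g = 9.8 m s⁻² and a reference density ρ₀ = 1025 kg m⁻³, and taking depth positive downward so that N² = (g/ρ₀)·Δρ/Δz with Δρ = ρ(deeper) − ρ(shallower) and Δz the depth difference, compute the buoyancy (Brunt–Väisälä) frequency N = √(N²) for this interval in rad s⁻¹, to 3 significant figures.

Δρ = 1026.52 − 1025.98 = 0.54 kg m⁻³ over Δz = 61 − 8 = 53 m.
N² = (9.8/1025) × (0.54/53) = 9.7414 × 10⁻⁵ s⁻².
N = √(9.7414 × 10⁻⁵) = 9.8699 × 10⁻³ rad s⁻¹ ≈ 9.87 × 10⁻³ rad s⁻¹.

9.87 × 10⁻³ rad s⁻¹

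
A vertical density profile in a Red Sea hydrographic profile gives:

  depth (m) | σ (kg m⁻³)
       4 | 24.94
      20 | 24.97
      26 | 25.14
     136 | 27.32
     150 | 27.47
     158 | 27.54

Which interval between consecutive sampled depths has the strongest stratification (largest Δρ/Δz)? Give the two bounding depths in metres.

Compute the density gradient over each adjacent pair:
  4–20 m: Δρ/Δz = 0.03/16 = 1.9 × 10⁻³ kg m⁻⁴
  20–26 m: Δρ/Δz = 0.17/6 = 0.028 kg m⁻⁴
  26–136 m: Δρ/Δz = 2.18/110 = 0.020 kg m⁻⁴
  136–150 m: Δρ/Δz = 0.15/14 = 0.011 kg m⁻⁴
  150–158 m: Δρ/Δz = 0.07/8 = 8.8 × 10⁻³ kg m⁻⁴
The largest gradient is in the 20–26 m interval — the pycnocline.

20–26 m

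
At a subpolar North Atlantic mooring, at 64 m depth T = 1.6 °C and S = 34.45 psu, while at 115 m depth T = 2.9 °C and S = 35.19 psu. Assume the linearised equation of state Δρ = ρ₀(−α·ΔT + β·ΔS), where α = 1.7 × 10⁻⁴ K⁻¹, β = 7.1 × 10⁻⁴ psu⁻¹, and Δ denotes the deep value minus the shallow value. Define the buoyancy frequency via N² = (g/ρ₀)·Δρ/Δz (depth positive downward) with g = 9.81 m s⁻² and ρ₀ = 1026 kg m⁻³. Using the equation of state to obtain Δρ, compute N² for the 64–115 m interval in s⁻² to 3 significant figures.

ΔT = +1.3 K, ΔS = +0.74 psu (deep − shallow).
Δρ/ρ₀ = −αΔT + βΔS = -2.21 × 10⁻⁴ + 5.254 × 10⁻⁴ = 3.044 × 10⁻⁴, so Δρ ≈ 0.3123 kg m⁻³.
N² = (g/ρ₀)·Δρ/Δz = g·(Δρ/ρ₀)/Δz = 9.81 × 3.044 × 10⁻⁴ / 51 = 5.8552 × 10⁻⁵ s⁻² ≈ 5.86 × 10⁻⁵ s⁻².

5.86 × 10⁻⁵ s⁻²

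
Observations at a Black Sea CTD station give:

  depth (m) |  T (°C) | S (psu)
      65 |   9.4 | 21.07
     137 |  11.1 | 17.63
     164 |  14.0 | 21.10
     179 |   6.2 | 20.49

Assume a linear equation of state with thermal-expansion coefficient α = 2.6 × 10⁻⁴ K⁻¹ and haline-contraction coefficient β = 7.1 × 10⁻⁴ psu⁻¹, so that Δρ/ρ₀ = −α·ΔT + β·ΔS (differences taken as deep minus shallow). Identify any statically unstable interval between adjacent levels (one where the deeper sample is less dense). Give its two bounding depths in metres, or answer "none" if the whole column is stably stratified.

Evaluate Δρ/ρ₀ = −αΔT + βΔS across each adjacent pair:
  65–137 m: −αΔT+βΔS = −(2.6 × 10⁻⁴)(+1.7)+(7.1 × 10⁻⁴)(-3.44) = -2.9 × 10⁻³ → UNSTABLE
  137–164 m: −αΔT+βΔS = −(2.6 × 10⁻⁴)(+2.9)+(7.1 × 10⁻⁴)(+3.47) = 1.7 × 10⁻³ → stable
  164–179 m: −αΔT+βΔS = −(2.6 × 10⁻⁴)(-7.8)+(7.1 × 10⁻⁴)(-0.61) = 1.6 × 10⁻³ → stable
The 65–137 m interval has Δρ < 0: lighter water underlies denser water.

65–137 m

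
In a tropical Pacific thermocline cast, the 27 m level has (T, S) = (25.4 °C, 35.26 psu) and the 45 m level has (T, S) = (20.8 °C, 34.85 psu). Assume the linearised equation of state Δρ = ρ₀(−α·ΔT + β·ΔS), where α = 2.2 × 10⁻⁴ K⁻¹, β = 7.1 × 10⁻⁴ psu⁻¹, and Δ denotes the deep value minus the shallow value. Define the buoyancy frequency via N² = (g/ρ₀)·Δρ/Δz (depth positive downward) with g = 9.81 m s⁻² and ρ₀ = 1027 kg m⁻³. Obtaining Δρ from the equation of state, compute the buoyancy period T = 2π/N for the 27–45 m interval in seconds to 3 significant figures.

317 s

ΔT = -4.6 K, ΔS = -0.41 psu (deep − shallow).
Δρ/ρ₀ = −αΔT + βΔS = 1.012 × 10⁻³ − 2.911 × 10⁻⁴ = 7.209 × 10⁻⁴, so Δρ ≈ 0.7404 kg m⁻³.
N² = (g/ρ₀)·Δρ/Δz = g·(Δρ/ρ₀)/Δz = 9.81 × 7.209 × 10⁻⁴ / 18 = 3.9289 × 10⁻⁴ s⁻².
N = √(3.9289 × 10⁻⁴) = 0.019821 rad s⁻¹ → T = 2π/N = 317.00 s ≈ 317 s.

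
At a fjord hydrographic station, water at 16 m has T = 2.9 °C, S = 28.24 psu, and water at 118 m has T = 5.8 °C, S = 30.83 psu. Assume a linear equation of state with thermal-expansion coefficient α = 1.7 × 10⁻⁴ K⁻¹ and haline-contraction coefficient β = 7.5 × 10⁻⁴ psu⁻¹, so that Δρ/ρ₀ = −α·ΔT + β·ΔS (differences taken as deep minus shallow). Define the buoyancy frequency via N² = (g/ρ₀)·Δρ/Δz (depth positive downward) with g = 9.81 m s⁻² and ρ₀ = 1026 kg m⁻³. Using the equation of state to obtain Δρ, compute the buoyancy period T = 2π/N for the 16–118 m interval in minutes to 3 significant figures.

8.87 min

ΔT = +2.9 K, ΔS = +2.59 psu (deep − shallow).
Δρ/ρ₀ = −αΔT + βΔS = -4.93 × 10⁻⁴ + 1.9425 × 10⁻³ = 1.4495 × 10⁻³, so Δρ ≈ 1.487 kg m⁻³.
N² = (g/ρ₀)·Δρ/Δz = g·(Δρ/ρ₀)/Δz = 9.81 × 1.4495 × 10⁻³ / 102 = 1.3941 × 10⁻⁴ s⁻².
N = √(1.3941 × 10⁻⁴) = 0.011807 rad s⁻¹ → T = 2π/N = 532.16 s = 8.8693 min ≈ 8.87 min.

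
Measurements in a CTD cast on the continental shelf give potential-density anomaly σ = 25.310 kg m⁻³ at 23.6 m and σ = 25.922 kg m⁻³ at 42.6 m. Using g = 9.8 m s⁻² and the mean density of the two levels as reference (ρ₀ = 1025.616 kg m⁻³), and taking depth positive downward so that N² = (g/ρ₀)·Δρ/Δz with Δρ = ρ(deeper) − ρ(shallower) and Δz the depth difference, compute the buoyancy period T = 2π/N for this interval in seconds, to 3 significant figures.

358 s

Δρ = 1025.922 − 1025.310 = 0.612 kg m⁻³ over Δz = 42.6 − 23.6 = 19 m.
N² = (9.8/1025.616) × (0.612/19) = 3.0778 × 10⁻⁴ s⁻².
N = √(3.0778 × 10⁻⁴) = 0.017544 rad s⁻¹, so T = 2π/N = 358.14 s ≈ 358 s.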